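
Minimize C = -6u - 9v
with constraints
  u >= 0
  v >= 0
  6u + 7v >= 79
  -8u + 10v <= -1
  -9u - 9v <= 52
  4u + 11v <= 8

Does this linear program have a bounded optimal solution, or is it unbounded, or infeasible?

infeasible

The boundaries v = 0 and 6u + 7v = 79 meet at (79/6, 0), but that point violates 4u + 11v ≤ 8. Every candidate vertex is excluded by some other constraint, so the feasible region is empty.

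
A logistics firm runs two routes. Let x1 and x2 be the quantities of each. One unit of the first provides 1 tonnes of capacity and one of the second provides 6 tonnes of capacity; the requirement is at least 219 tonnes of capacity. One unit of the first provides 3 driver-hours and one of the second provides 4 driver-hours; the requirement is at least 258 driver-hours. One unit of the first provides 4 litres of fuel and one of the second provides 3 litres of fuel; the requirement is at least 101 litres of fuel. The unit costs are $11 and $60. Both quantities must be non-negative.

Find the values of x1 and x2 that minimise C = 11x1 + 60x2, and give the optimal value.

Feasible corners and C = 11x1 + 60x2:
  (0, 129/2) → C = 3870
  (219, 0) → C = 2409
  (48, 57/2) → C = 2238
The feasible region is unbounded (it extends along (0, 1), (1, 0)), but C strictly increases along every unbounded feasible direction, so there is no improving ray and the minimum is attained at a vertex.

The binding constraints are x1 + 6x2 = 219 and 3x1 + 4x2 = 258.
Solving simultaneously gives x1 = 48, x2 = 57/2.

x1 = 48, x2 = 57/2, minimum C = 2238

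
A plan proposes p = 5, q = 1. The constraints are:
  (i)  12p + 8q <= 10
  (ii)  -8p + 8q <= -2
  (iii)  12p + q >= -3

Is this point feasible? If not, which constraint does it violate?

Constraint (i): 12p + 8q = 68, which is not ≤ 10. All other constraints are satisfied.

not feasible — violates (i)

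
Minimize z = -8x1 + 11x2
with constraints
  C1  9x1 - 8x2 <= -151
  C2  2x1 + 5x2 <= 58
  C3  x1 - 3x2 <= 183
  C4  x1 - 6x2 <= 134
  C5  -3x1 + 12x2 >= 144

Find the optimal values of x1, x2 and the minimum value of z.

x1 = -55/7, x2 = 281/28, minimum z = 693/4

Extreme points and z = -8x1 + 11x2:
  (-291/61, 824/61) → z = 11392/61
  (-55/7, 281/28) → z = 693/4
  (-412, -91) → z = 2295
The feasible region is unbounded (it extends along (-6, -1), (-5, 2)), but z strictly increases along every unbounded feasible direction, so there is no improving ray and the minimum is attained at a vertex.

At the optimal vertex, 9x1 - 8x2 = -151 and -3x1 + 12x2 = 144.
Solving simultaneously gives x1 = -55/7, x2 = 281/28.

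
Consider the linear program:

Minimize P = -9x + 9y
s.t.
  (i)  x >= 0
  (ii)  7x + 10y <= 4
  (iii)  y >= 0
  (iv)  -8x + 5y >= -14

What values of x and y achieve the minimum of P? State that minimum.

Feasible corners and P = -9x + 9y:
  (0, 2/5) → P = 18/5
  (0, 0) → P = 0
  (4/7, 0) → P = -36/7

At the optimal vertex, 7x + 10y = 4 and y = 0.
Solving simultaneously gives x = 4/7, y = 0.

x = 4/7, y = 0, minimum P = -36/7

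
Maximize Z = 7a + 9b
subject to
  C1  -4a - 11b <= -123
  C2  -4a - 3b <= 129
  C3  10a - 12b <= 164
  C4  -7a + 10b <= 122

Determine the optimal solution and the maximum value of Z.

a = 194, b = 148, maximum Z = 2690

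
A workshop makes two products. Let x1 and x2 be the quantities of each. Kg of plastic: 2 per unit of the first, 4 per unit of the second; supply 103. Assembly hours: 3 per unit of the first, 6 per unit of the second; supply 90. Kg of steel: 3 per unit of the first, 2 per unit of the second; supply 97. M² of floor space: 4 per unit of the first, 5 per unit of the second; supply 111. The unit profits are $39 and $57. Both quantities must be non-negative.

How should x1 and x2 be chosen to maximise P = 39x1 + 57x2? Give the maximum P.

x1 = 24, x2 = 3, maximum P = 1107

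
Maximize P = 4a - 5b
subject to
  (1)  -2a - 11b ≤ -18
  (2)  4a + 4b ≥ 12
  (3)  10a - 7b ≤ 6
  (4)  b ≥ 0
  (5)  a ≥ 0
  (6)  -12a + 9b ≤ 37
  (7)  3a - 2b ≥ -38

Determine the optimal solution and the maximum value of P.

Extreme points and P = 4a - 5b:
  (27/17, 24/17) → P = -12/17
  (0, 3) → P = -15
  (313/6, 221/3) → P = -479/3
  (0, 37/9) → P = -185/9

The optimum lies where 4a + 4b = 12 and 10a - 7b = 6.
Solving simultaneously gives a = 27/17, b = 24/17.

a = 27/17, b = 24/17, maximum P = -12/17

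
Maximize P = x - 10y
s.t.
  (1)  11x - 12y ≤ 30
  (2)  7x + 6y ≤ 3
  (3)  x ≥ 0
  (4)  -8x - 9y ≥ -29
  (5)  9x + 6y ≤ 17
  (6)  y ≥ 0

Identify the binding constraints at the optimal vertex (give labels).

Vertices and P = x - 10y:
  (0, 1/2) → P = -5
  (3/7, 0) → P = 3/7
  (0, 0) → P = 0

The maximum is at (3/7, 0). Substituting into each constraint, equality holds for (2) and (6); the remaining constraints have slack.

(2) and (6)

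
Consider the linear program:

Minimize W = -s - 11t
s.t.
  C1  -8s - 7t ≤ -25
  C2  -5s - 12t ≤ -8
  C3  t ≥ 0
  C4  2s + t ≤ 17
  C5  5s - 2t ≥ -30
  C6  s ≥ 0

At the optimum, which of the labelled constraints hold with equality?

Corner points and W = -s - 11t:
  (25/8, 0) → W = -25/8
  (0, 25/7) → W = -275/7
  (17/2, 0) → W = -17/2
  (4/9, 145/9) → W = -533/3
  (0, 15) → W = -165

The minimum is at (4/9, 145/9). Substituting into each constraint, equality holds for C4 and C5; the remaining constraints have slack.

C4 and C5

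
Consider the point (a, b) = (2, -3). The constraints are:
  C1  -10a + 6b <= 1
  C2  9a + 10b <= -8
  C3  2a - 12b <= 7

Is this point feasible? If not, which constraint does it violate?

Constraint C3: 2a - 12b = 40, which is not ≤ 7. All other constraints are satisfied.

not feasible — violates C3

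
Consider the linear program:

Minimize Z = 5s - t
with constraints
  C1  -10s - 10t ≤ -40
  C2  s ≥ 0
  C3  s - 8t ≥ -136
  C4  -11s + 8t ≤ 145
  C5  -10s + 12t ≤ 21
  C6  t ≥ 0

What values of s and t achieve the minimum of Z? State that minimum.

s = 27/22, t = 61/22, minimum Z = 37/11

Extreme points and Z = 5s - t:
  (27/22, 61/22) → Z = 37/11
  (4, 0) → Z = 20
  (366/17, 1339/68) → Z = 5981/68
The feasible region is unbounded (it extends along (8, 1), (1, 0)), but Z strictly increases along every unbounded feasible direction, so there is no improving ray and the minimum is attained at a vertex.

At the optimal vertex, -10s - 10t = -40 and -10s + 12t = 21.
Solving simultaneously gives s = 27/22, t = 61/22.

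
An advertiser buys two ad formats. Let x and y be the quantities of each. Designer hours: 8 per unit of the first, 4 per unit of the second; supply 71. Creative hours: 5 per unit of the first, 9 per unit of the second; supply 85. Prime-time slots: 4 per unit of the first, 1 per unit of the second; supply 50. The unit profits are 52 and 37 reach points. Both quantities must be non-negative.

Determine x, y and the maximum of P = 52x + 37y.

x = 23/4, y = 25/4, maximum P = 2121/4

Extreme points and P = 52x + 37y:
  (0, 0) → P = 0
  (0, 85/9) → P = 3145/9
  (71/8, 0) → P = 923/2
  (23/4, 25/4) → P = 2121/4

The optimum lies where 8x + 4y = 71 and 5x + 9y = 85.
Solving simultaneously gives x = 23/4, y = 25/4.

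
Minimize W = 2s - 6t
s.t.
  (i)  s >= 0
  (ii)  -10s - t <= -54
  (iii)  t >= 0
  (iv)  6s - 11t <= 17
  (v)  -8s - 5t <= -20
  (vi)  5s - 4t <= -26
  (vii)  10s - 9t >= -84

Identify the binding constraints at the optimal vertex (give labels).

Vertices and W = 2s - 6t:
  (38/9, 106/9) → W = -560/9
  (201/50, 69/5) → W = -1869/25
  (102/5, 32) → W = -756/5

The minimum is at (102/5, 32). Substituting into each constraint, equality holds for (vi) and (vii); the remaining constraints have slack.

(vi) and (vii)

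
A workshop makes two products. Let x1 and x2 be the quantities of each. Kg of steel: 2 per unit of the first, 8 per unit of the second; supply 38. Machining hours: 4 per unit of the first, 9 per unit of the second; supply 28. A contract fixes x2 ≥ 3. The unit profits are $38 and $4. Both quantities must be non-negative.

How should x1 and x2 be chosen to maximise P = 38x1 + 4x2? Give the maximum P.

Corner points and P = 38x1 + 4x2:
  (0, 28/9) → P = 112/9
  (0, 3) → P = 12
  (1/4, 3) → P = 43/2

x1 = 1/4, x2 = 3, maximum P = 43/2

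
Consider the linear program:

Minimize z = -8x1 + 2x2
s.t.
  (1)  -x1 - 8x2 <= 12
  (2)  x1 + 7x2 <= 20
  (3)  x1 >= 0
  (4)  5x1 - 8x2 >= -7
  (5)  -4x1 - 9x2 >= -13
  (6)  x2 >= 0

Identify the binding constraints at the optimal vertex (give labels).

Extreme points and z = -8x1 + 2x2:
  (0, 7/8) → z = 7/4
  (0, 0) → z = 0
  (41/77, 93/77) → z = -142/77
  (13/4, 0) → z = -26

The minimum is at (13/4, 0). Substituting into each constraint, equality holds for (5) and (6); the remaining constraints have slack.

(5) and (6)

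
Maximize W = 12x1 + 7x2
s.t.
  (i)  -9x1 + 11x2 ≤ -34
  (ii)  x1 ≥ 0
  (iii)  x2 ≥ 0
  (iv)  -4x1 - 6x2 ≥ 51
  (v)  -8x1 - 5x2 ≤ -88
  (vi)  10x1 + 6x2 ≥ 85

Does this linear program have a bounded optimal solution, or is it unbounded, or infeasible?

infeasible

The boundaries -9x1 + 11x2 = -34 and -8x1 - 5x2 = -88 meet at (1138/133, 520/133), but that point violates -4x1 - 6x2 ≥ 51. Every candidate vertex is excluded by some other constraint, so the feasible region is empty.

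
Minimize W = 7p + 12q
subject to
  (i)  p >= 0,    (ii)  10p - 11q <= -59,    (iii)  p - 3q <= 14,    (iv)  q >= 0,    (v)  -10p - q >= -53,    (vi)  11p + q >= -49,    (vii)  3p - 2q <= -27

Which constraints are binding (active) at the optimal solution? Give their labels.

Corner points and W = 7p + 12q:
  (0, 53) → W = 636
  (0, 27/2) → W = 162
  (79/23, 429/23) → W = 5701/23

The minimum is at (0, 27/2). Substituting into each constraint, equality holds for (i) and (vii); the remaining constraints have slack.

(i) and (vii)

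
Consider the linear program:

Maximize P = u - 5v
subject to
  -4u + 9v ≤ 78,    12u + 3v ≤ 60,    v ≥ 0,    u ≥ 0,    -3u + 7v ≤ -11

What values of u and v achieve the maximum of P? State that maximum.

Extreme points and P = u - 5v:
  (5, 0) → P = 5
  (151/31, 16/31) → P = 71/31
  (11/3, 0) → P = 11/3

At the optimal vertex, 12u + 3v = 60 and v = 0.
Solving simultaneously gives u = 5, v = 0.

u = 5, v = 0, maximum P = 5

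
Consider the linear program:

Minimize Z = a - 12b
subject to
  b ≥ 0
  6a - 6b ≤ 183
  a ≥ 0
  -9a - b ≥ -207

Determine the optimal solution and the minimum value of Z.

a = 0, b = 207, minimum Z = -2484

Corner points and Z = a - 12b:
  (0, 0) → Z = 0
  (23, 0) → Z = 23
  (0, 207) → Z = -2484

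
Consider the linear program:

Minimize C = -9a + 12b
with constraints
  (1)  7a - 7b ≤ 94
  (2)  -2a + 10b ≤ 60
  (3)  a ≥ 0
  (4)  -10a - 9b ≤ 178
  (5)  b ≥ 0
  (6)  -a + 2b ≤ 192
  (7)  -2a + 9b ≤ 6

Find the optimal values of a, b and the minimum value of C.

a = 94/7, b = 0, minimum C = -846/7

Extreme points and C = -9a + 12b:
  (94/7, 0) → C = -846/7
  (888/49, 230/49) → C = -5232/49
  (0, 0) → C = 0
  (0, 2/3) → C = 8

The binding constraints are 7a - 7b = 94 and b = 0.
Solving simultaneously gives a = 94/7, b = 0.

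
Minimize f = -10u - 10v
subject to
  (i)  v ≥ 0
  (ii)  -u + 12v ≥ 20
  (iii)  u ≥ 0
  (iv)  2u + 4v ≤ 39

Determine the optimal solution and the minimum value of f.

Vertices and f = -10u - 10v:
  (0, 5/3) → f = -50/3
  (97/7, 79/28) → f = -2335/14
  (0, 39/4) → f = -195/2

At the optimal vertex, -u + 12v = 20 and 2u + 4v = 39.
Solving simultaneously gives u = 97/7, v = 79/28.

u = 97/7, v = 79/28, minimum f = -2335/14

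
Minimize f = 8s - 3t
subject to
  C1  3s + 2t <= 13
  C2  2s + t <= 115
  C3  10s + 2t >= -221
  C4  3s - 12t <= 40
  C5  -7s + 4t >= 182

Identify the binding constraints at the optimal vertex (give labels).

C1 and C3

Extreme points and f = 8s - 3t:
  (-234/7, 793/14) → f = -6123/14
  (-12, 49/2) → f = -339/2
  (-208/9, 91/18) → f = -3601/18

The minimum is at (-234/7, 793/14). Substituting into each constraint, equality holds for C1 and C3; the remaining constraints have slack.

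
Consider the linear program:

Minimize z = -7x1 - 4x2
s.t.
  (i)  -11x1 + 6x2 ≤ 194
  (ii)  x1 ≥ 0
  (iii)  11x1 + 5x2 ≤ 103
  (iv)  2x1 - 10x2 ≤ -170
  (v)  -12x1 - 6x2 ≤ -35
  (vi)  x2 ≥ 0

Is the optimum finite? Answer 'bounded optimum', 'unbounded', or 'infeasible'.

Corner points and z = -7x1 - 4x2:
  (0, 103/5) → z = -412/5
  (0, 17) → z = -68
  (3/2, 173/10) → z = -797/10
The feasible region has finitely many vertices and no improving ray; the minimum is -412/5 at (0, 103/5).

bounded optimum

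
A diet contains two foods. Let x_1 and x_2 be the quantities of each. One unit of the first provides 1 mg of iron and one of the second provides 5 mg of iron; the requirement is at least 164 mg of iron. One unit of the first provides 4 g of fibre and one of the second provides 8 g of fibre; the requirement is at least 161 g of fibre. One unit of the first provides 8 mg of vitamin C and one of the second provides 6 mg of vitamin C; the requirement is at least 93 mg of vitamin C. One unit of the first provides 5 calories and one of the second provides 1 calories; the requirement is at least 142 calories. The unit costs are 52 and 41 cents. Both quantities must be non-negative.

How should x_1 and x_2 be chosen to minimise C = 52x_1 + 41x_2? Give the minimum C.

Vertices and C = 52x_1 + 41x_2:
  (0, 142) → C = 5822
  (164, 0) → C = 8528
  (91/4, 113/4) → C = 9365/4
The feasible region is unbounded (it extends along (0, 1), (1, 0)), but C strictly increases along every unbounded feasible direction, so there is no improving ray and the minimum is attained at a vertex.

x_1 = 91/4, x_2 = 113/4, minimum C = 9365/4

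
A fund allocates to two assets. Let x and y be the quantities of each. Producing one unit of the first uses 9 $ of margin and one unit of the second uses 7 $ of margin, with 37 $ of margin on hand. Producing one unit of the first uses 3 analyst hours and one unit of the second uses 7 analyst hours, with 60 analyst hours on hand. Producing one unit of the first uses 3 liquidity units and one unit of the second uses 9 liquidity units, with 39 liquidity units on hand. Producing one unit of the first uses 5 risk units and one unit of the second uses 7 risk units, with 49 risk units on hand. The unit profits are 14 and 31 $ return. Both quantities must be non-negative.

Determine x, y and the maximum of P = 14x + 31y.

x = 1, y = 4, maximum P = 138

Extreme points and P = 14x + 31y:
  (0, 0) → P = 0
  (0, 13/3) → P = 403/3
  (37/9, 0) → P = 518/9
  (1, 4) → P = 138

The binding constraints are 9x + 7y = 37 and 3x + 9y = 39.
Solving simultaneously gives x = 1, y = 4.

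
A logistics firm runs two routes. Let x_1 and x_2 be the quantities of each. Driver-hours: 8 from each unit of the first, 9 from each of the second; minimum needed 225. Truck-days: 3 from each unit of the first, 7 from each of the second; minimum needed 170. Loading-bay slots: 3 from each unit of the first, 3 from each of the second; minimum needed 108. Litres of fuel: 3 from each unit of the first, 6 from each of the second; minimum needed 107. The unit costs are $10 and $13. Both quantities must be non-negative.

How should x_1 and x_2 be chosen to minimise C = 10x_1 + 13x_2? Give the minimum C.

x_1 = 41/2, x_2 = 31/2, minimum C = 813/2

Feasible corners and C = 10x_1 + 13x_2:
  (0, 36) → C = 468
  (170/3, 0) → C = 1700/3
  (41/2, 31/2) → C = 813/2
The feasible region is unbounded (it extends along (0, 1), (1, 0)), but C strictly increases along every unbounded feasible direction, so there is no improving ray and the minimum is attained at a vertex.

At the optimal vertex, 3x_1 + 7x_2 = 170 and 3x_1 + 3x_2 = 108.
Solving simultaneously gives x_1 = 41/2, x_2 = 31/2.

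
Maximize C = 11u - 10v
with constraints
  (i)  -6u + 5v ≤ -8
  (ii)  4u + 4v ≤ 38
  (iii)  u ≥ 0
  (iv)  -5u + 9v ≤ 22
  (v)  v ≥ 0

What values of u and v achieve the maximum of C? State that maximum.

u = 19/2, v = 0, maximum C = 209/2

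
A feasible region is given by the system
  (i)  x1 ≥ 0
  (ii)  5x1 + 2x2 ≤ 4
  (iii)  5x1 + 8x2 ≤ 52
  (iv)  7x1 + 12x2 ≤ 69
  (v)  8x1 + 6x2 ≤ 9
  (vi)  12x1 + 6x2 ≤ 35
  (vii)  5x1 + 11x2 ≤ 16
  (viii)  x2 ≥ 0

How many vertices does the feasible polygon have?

Intersecting each pair of boundary lines and keeping only the points that satisfy every inequality leaves:
  (0, 16/11)
  (0, 0)
  (3/7, 13/14)
  (4/5, 0)
  (3/58, 83/58)

5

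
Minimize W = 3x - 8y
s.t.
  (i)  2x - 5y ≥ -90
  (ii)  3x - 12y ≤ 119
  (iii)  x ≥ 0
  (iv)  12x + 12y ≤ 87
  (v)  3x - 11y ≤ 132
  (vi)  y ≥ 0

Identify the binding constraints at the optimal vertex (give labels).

(iii) and (iv)

Vertices and W = 3x - 8y:
  (0, 29/4) → W = -58
  (0, 0) → W = 0
  (29/4, 0) → W = 87/4

The minimum is at (0, 29/4). Substituting into each constraint, equality holds for (iii) and (iv); the remaining constraints have slack.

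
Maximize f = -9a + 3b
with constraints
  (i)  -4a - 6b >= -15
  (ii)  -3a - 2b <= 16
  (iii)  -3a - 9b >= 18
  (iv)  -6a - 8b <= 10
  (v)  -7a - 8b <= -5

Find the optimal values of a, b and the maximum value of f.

a = 63/13, b = -47/13, maximum f = -708/13

Corner points and f = -9a + 3b:
  (27/2, -13/2) → f = -141
  (63/13, -47/13) → f = -708/13
  (15, -25/2) → f = -345/2
The feasible region is unbounded (it extends along (3, -2), (4, -3)), but f strictly decreases along every unbounded feasible direction, so there is no improving ray and the maximum is attained at a vertex.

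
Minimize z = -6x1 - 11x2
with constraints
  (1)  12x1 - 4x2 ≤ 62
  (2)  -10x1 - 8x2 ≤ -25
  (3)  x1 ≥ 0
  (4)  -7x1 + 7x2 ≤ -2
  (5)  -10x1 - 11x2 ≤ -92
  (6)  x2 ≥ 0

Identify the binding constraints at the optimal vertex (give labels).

(1) and (4)

Vertices and z = -6x1 - 11x2:
  (213/28, 205/28) → z = -3533/28
  (525/86, 121/43) → z = -2906/43
  (222/49, 208/49) → z = -3620/49

The minimum is at (213/28, 205/28). Substituting into each constraint, equality holds for (1) and (4); the remaining constraints have slack.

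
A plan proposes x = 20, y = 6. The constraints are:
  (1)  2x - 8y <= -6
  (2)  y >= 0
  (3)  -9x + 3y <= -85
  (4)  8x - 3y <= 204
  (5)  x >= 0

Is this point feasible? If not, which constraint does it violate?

feasible

(1): -8 ≤ -6 ✓
(2): 6 ≥ 0 ✓
(3): -162 ≤ -85 ✓
(4): 142 ≤ 204 ✓
(5): 20 ≥ 0 ✓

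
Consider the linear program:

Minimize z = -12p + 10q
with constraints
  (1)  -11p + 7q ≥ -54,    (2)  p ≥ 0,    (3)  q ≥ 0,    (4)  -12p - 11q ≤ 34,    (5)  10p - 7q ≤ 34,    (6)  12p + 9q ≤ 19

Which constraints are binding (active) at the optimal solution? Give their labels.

Corner points and z = -12p + 10q:
  (0, 0) → z = 0
  (0, 19/9) → z = 190/9
  (19/12, 0) → z = -19

The minimum is at (19/12, 0). Substituting into each constraint, equality holds for (3) and (6); the remaining constraints have slack.

(3) and (6)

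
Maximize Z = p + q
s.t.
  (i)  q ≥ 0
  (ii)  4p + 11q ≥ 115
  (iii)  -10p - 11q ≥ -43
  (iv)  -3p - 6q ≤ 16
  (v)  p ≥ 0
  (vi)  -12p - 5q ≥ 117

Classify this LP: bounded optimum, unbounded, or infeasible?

The boundaries 4p + 11q = 115 and -3p - 6q = 16 meet at (-866/9, 409/9), but that point violates p ≥ 0. Every candidate vertex is excluded by some other constraint, so the feasible region is empty.

infeasible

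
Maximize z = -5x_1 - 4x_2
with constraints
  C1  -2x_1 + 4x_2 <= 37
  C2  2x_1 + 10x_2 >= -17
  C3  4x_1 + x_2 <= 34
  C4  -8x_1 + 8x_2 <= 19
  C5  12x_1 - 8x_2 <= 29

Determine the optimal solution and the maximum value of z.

x_1 = -163/48, x_2 = -49/48, maximum z = 337/16

Feasible corners and z = -5x_1 - 4x_2:
  (-163/48, -49/48) → z = 337/16
  (77/68, -131/68) → z = 139/68
  (253/40, 87/10) → z = -2657/40
  (301/44, 73/11) → z = -243/4

The binding constraints are 2x_1 + 10x_2 = -17 and -8x_1 + 8x_2 = 19.
Solving simultaneously gives x_1 = -163/48, x_2 = -49/48.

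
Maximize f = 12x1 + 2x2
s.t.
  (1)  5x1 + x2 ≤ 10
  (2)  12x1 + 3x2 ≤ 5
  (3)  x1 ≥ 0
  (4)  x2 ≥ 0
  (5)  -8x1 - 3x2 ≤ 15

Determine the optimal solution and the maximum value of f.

Feasible corners and f = 12x1 + 2x2:
  (0, 5/3) → f = 10/3
  (5/12, 0) → f = 5
  (0, 0) → f = 0

x1 = 5/12, x2 = 0, maximum f = 5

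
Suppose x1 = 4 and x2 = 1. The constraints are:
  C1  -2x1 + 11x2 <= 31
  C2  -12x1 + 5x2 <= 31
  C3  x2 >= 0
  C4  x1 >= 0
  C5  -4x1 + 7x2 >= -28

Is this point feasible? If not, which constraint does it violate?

C1: 3 ≤ 31 ✓
C2: -43 ≤ 31 ✓
C3: 1 ≥ 0 ✓
C4: 4 ≥ 0 ✓
C5: -9 ≥ -28 ✓

feasible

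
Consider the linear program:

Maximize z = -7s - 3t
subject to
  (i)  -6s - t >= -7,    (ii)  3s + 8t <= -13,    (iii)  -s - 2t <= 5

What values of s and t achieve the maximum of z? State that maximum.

Vertices and z = -7s - 3t:
  (23/15, -11/5) → z = -62/15
  (19/11, -37/11) → z = -2
  (-7, 1) → z = 46

At the optimal vertex, 3s + 8t = -13 and -s - 2t = 5.
Solving simultaneously gives s = -7, t = 1.

s = -7, t = 1, maximum z = 46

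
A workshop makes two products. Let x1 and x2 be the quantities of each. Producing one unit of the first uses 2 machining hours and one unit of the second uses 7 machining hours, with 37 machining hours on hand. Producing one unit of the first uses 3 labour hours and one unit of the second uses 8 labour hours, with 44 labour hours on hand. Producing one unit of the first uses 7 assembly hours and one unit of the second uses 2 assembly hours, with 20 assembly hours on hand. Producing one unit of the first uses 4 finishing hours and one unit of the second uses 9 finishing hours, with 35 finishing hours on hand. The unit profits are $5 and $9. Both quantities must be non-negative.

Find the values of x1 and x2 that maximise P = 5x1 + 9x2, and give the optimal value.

x1 = 2, x2 = 3, maximum P = 37

Feasible corners and P = 5x1 + 9x2:
  (0, 0) → P = 0
  (0, 35/9) → P = 35
  (20/7, 0) → P = 100/7
  (2, 3) → P = 37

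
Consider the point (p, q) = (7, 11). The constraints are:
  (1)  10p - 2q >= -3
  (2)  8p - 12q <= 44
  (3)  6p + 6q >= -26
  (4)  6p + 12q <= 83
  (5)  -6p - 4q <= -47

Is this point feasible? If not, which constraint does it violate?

not feasible — violates (4)

Constraint (4): 6p + 12q = 174, which is not ≤ 83. All other constraints are satisfied.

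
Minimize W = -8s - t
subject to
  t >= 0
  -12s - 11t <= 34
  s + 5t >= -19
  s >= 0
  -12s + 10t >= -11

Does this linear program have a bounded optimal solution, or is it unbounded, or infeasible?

unbounded

From the feasible point (0, 0), moving in the direction (0, 1) keeps every constraint satisfied while W decreases without bound.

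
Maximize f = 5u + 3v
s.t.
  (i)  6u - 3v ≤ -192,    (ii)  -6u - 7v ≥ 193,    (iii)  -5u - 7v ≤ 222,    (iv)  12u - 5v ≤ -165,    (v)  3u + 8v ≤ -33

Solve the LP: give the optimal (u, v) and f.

u = -641/20, v = -1/10, maximum f = -3211/20

The binding constraints are 6u - 3v = -192 and -6u - 7v = 193.
Solving simultaneously gives u = -641/20, v = -1/10.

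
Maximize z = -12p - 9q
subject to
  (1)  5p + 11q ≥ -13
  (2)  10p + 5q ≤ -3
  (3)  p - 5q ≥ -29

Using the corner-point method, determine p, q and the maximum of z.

Vertices and z = -12p - 9q:
  (32/85, -23/17) → z = 651/85
  (-32/3, 11/3) → z = 95
  (-32/11, 287/55) → z = -663/55

p = -32/3, q = 11/3, maximum z = 95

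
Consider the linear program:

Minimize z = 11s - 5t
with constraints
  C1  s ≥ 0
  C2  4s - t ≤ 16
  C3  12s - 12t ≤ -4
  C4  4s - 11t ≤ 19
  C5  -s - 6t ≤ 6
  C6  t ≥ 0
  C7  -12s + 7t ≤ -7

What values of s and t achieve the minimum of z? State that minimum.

s = 28/15, t = 11/5, minimum z = 143/15

Extreme points and z = 11s - 5t:
  (49/9, 52/9) → z = 31
  (105/16, 41/4) → z = 335/16
  (28/15, 11/5) → z = 143/15

The binding constraints are 12s - 12t = -4 and -12s + 7t = -7.
Solving simultaneously gives s = 28/15, t = 11/5.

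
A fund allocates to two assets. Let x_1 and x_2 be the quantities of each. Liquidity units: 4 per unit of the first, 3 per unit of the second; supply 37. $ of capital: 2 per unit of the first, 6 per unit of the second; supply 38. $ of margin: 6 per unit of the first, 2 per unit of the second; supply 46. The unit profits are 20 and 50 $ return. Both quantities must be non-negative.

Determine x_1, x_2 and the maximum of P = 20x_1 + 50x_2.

Extreme points and P = 20x_1 + 50x_2:
  (0, 0) → P = 0
  (0, 19/3) → P = 950/3
  (23/3, 0) → P = 460/3
  (6, 13/3) → P = 1010/3
  (32/5, 19/5) → P = 318

x_1 = 6, x_2 = 13/3, maximum P = 1010/3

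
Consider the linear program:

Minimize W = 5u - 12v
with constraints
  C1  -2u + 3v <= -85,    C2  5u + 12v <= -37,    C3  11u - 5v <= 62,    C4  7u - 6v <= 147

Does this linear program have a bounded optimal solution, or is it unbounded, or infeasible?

Extreme points and W = 5u - 12v:
  (-239/23, -811/23) → W = 8537/23
  (-363/31, -1183/31) → W = 12381/31
The feasible region has finitely many vertices and no improving ray; the minimum is 8537/23 at (-239/23, -811/23).

bounded optimum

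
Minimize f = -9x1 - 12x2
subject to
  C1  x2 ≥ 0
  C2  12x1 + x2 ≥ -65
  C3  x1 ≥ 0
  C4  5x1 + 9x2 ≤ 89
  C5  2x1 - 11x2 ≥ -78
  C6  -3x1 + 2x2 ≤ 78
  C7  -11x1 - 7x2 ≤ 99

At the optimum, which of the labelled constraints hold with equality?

C1 and C4

Vertices and f = -9x1 - 12x2:
  (0, 0) → f = 0
  (89/5, 0) → f = -801/5
  (0, 78/11) → f = -936/11
  (277/73, 568/73) → f = -9309/73

The minimum is at (89/5, 0). Substituting into each constraint, equality holds for C1 and C4; the remaining constraints have slack.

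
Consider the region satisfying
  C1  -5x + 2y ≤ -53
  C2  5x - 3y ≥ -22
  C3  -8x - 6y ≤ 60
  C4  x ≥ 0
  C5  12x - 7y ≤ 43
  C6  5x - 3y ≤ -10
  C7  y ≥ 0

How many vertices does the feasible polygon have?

The feasible vertices (each the meet of two boundaries and inside every other half-plane) are:
  (203/5, 75)
  (179/5, 63)
  (283, 479)
  (199, 335)

4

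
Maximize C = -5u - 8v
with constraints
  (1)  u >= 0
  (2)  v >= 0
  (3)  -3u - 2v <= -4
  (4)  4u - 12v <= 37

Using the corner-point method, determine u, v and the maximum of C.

Extreme points and C = -5u - 8v:
  (0, 2) → C = -16
  (4/3, 0) → C = -20/3
  (37/4, 0) → C = -185/4
The feasible region is unbounded (it extends along (0, 1), (3, 1)), but C strictly decreases along every unbounded feasible direction, so there is no improving ray and the maximum is attained at a vertex.

u = 4/3, v = 0, maximum C = -20/3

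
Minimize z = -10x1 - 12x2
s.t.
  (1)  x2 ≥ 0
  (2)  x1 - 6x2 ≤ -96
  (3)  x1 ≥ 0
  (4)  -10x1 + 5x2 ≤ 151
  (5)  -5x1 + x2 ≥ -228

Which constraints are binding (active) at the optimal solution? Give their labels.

Vertices and z = -10x1 - 12x2:
  (0, 16) → z = -192
  (1464/29, 708/29) → z = -23136/29
  (0, 151/5) → z = -1812/5
  (1291/15, 607/3) → z = -9866/3

The minimum is at (1291/15, 607/3). Substituting into each constraint, equality holds for (4) and (5); the remaining constraints have slack.

(4) and (5)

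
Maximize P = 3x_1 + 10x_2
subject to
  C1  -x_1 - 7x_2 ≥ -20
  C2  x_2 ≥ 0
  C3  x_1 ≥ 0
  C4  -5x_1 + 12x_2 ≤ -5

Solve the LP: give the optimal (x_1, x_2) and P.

x_1 = 20, x_2 = 0, maximum P = 60

Feasible corners and P = 3x_1 + 10x_2:
  (20, 0) → P = 60
  (275/47, 95/47) → P = 1775/47
  (1, 0) → P = 3

The optimum lies where -x_1 - 7x_2 = -20 and x_2 = 0.
Solving simultaneously gives x_1 = 20, x_2 = 0.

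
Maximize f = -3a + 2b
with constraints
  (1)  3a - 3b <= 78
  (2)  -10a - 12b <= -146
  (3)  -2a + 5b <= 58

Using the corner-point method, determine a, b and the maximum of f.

a = 17/37, b = 436/37, maximum f = 821/37

Feasible corners and f = -3a + 2b:
  (229/11, -57/11) → f = -801/11
  (188/3, 110/3) → f = -344/3
  (17/37, 436/37) → f = 821/37

At the optimal vertex, -10a - 12b = -146 and -2a + 5b = 58.
Solving simultaneously gives a = 17/37, b = 436/37.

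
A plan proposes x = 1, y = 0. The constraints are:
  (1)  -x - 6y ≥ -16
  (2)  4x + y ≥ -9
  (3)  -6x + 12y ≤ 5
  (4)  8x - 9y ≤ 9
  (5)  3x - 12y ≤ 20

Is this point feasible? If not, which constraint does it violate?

(1): -1 ≥ -16 ✓
(2): 4 ≥ -9 ✓
(3): -6 ≤ 5 ✓
(4): 8 ≤ 9 ✓
(5): 3 ≤ 20 ✓

feasible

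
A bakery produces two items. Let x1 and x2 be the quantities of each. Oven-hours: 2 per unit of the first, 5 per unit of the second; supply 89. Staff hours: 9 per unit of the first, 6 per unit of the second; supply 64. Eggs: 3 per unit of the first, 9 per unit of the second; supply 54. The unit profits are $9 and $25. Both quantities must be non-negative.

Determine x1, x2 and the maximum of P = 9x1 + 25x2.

Extreme points and P = 9x1 + 25x2:
  (0, 0) → P = 0
  (0, 6) → P = 150
  (64/9, 0) → P = 64
  (4, 14/3) → P = 458/3

x1 = 4, x2 = 14/3, maximum P = 458/3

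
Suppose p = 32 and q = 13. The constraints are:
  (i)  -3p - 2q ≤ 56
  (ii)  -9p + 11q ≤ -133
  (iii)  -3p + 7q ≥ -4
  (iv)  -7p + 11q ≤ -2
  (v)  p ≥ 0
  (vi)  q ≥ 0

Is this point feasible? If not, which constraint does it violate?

not feasible — violates (iii)

Constraint (iii): -3p + 7q = -5, which is not ≥ -4. All other constraints are satisfied.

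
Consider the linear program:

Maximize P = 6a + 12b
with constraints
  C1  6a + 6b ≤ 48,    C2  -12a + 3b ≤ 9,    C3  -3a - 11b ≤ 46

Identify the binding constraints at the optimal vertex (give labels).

C1 and C2

Vertices and P = 6a + 12b:
  (1, 7) → P = 90
  (67/4, -35/4) → P = -9/2
  (-79/47, -175/47) → P = -2574/47

The maximum is at (1, 7). Substituting into each constraint, equality holds for C1 and C2; the remaining constraints have slack.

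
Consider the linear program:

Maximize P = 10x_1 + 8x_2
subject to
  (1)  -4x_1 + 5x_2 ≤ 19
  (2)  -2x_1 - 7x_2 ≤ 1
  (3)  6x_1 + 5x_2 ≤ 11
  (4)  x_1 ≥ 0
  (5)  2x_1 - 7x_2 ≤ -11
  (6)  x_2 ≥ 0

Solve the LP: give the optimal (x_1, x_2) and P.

x_1 = 11/26, x_2 = 22/13, maximum P = 231/13

Feasible corners and P = 10x_1 + 8x_2:
  (0, 11/5) → P = 88/5
  (11/26, 22/13) → P = 231/13
  (0, 11/7) → P = 88/7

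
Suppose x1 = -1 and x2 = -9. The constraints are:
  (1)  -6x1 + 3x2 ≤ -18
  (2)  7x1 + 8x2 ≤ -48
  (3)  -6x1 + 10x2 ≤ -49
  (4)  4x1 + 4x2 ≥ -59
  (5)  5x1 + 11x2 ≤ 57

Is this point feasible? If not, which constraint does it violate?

(1): -21 ≤ -18 ✓
(2): -79 ≤ -48 ✓
(3): -84 ≤ -49 ✓
(4): -40 ≥ -59 ✓
(5): -104 ≤ 57 ✓

feasible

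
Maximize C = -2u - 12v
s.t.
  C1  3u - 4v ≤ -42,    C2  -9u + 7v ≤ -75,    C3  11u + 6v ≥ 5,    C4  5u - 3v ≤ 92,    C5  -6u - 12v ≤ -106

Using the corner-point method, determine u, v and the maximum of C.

u = 198/5, v = 201/5, maximum C = -2808/5

Corner points and C = -2u - 12v:
  (198/5, 201/5) → C = -2808/5
  (494/11, 486/11) → C = -620
  (419/8, 453/8) → C = -3137/4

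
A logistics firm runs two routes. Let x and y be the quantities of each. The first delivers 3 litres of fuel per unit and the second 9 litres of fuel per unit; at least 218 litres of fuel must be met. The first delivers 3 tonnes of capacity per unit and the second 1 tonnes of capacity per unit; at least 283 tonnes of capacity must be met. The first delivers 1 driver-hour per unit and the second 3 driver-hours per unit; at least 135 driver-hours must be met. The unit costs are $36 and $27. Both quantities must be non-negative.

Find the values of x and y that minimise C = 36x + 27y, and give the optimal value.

Corner points and C = 36x + 27y:
  (0, 283) → C = 7641
  (135, 0) → C = 4860
  (357/4, 61/4) → C = 14499/4
The feasible region is unbounded (it extends along (0, 1), (1, 0)), but C strictly increases along every unbounded feasible direction, so there is no improving ray and the minimum is attained at a vertex.

At the optimal vertex, 3x + y = 283 and x + 3y = 135.
Solving simultaneously gives x = 357/4, y = 61/4.

x = 357/4, y = 61/4, minimum C = 14499/4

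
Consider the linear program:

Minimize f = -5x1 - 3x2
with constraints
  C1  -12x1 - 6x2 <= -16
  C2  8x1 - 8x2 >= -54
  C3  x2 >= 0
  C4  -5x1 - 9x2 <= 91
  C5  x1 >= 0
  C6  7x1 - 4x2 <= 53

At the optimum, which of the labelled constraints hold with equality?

C2 and C6

Vertices and f = -5x1 - 3x2:
  (4/3, 0) → f = -20/3
  (0, 8/3) → f = -8
  (0, 27/4) → f = -81/4
  (80/3, 401/12) → f = -2803/12
  (53/7, 0) → f = -265/7

The minimum is at (80/3, 401/12). Substituting into each constraint, equality holds for C2 and C6; the remaining constraints have slack.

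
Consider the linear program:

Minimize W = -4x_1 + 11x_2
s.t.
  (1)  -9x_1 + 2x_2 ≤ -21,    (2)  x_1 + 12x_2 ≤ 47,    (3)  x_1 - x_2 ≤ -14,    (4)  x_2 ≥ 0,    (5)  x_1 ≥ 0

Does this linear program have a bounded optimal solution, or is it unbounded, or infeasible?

infeasible

The boundaries -9x_1 + 2x_2 = -21 and x_1 + 12x_2 = 47 meet at (173/55, 201/55), but that point violates x_1 - x_2 ≤ -14. Every candidate vertex is excluded by some other constraint, so the feasible region is empty.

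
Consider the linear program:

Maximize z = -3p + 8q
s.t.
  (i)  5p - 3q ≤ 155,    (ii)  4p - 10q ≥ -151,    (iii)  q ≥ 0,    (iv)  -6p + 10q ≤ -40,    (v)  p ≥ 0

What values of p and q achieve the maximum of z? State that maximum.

p = 715/16, q = 365/16, maximum z = 775/16

Vertices and z = -3p + 8q:
  (31, 0) → z = -93
  (715/16, 365/16) → z = 775/16
  (20/3, 0) → z = -20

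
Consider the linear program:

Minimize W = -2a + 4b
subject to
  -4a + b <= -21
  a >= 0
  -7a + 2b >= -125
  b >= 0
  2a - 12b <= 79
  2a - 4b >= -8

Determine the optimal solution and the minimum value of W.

a = 125/7, b = 0, minimum W = -250/7

Feasible corners and W = -2a + 4b:
  (21/4, 0) → W = -21/2
  (46/7, 37/7) → W = 8
  (125/7, 0) → W = -250/7
  (43/2, 51/4) → W = 8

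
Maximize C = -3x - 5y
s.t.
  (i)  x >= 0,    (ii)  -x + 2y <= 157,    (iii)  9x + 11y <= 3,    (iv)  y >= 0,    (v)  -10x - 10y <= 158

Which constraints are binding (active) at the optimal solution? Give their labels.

Corner points and C = -3x - 5y:
  (0, 3/11) → C = -15/11
  (0, 0) → C = 0
  (1/3, 0) → C = -1

The maximum is at (0, 0). Substituting into each constraint, equality holds for (i) and (iv); the remaining constraints have slack.

(i) and (iv)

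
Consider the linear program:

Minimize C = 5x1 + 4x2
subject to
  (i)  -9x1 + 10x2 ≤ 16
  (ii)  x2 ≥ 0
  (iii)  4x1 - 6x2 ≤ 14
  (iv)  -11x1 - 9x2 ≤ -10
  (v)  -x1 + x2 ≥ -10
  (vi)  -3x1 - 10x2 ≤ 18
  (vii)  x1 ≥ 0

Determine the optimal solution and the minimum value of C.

x1 = 0, x2 = 10/9, minimum C = 40/9

Extreme points and C = 5x1 + 4x2:
  (116, 106) → C = 1004
  (0, 8/5) → C = 32/5
  (7/2, 0) → C = 35/2
  (10/11, 0) → C = 50/11
  (23, 13) → C = 167
  (0, 10/9) → C = 40/9

The binding constraints are -11x1 - 9x2 = -10 and x1 = 0.
Solving simultaneously gives x1 = 0, x2 = 10/9.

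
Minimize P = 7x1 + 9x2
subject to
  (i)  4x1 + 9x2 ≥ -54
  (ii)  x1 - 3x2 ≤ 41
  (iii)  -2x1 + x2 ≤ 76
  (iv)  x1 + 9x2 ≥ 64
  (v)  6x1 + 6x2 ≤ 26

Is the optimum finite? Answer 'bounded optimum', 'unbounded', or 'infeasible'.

bounded optimum

Extreme points and P = 7x1 + 9x2:
  (-620/19, 204/19) → P = -2504/19
  (-215/9, 254/9) → P = 781/9
  (-25/8, 179/24) → P = 181/4
The feasible region has finitely many vertices and no improving ray; the minimum is -2504/19 at (-620/19, 204/19).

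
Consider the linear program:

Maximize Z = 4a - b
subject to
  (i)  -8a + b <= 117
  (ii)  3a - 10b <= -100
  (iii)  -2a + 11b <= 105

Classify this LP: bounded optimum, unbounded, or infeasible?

Feasible corners and Z = 4a - b:
  (-1070/77, 449/77) → Z = -4729/77
  (-591/43, 303/43) → Z = -2667/43
  (-50/13, 115/13) → Z = -315/13
The feasible region has finitely many vertices and no improving ray; the maximum is -315/13 at (-50/13, 115/13).

bounded optimum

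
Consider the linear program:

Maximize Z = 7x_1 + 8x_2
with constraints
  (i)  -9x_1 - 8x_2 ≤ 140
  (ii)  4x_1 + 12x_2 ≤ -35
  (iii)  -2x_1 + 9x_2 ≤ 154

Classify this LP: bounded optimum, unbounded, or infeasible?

unbounded

From the feasible point (-350/19, 245/76), moving in the direction (12, -4) keeps every constraint satisfied while Z increases without bound.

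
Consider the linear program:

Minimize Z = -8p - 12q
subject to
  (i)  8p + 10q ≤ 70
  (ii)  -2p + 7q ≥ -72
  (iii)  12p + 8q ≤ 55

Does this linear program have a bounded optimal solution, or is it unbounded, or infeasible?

unbounded

From the feasible point (-5/28, 50/7), moving in the direction (-10, 8) keeps every constraint satisfied while Z decreases without bound.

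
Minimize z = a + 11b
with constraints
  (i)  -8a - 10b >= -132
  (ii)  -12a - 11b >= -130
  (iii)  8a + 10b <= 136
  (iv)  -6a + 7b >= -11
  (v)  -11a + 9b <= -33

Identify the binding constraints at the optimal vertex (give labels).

Extreme points and z = a + 11b:
  (1031/150, 108/25) → z = 8159/150
  (1533/229, 1034/229) → z = 12907/229
  (132/23, 77/23) → z = 979/23

The minimum is at (132/23, 77/23). Substituting into each constraint, equality holds for (iv) and (v); the remaining constraints have slack.

(iv) and (v)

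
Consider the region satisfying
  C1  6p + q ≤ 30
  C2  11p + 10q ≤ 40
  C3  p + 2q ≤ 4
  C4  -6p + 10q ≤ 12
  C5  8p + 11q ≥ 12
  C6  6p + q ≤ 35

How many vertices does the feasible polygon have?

The feasible vertices (each the meet of two boundaries and inside every other half-plane) are:
  (260/49, -90/49)
  (159/29, -84/29)
  (10/3, 1/3)
  (8/11, 18/11)
  (-6/73, 84/73)

5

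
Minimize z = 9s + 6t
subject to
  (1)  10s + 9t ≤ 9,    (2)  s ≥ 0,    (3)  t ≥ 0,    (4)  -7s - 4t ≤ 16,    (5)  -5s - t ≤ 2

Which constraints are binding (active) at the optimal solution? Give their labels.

(2) and (3)

Extreme points and z = 9s + 6t:
  (0, 1) → z = 6
  (9/10, 0) → z = 81/10
  (0, 0) → z = 0

The minimum is at (0, 0). Substituting into each constraint, equality holds for (2) and (3); the remaining constraints have slack.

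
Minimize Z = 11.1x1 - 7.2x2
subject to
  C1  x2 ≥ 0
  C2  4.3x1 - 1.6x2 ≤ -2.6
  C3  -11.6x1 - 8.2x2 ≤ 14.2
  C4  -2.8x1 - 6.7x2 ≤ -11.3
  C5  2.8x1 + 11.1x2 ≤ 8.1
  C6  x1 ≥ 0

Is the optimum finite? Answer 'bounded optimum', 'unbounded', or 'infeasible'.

The boundaries 4.3x1 - 1.6x2 = -2.6 and -2.8x1 - 6.7x2 = -11.3 meet at (66/3329, 5587/3329), but that point violates 2.8x1 + 11.1x2 ≤ 8.1. Every candidate vertex is excluded by some other constraint, so the feasible region is empty.

infeasible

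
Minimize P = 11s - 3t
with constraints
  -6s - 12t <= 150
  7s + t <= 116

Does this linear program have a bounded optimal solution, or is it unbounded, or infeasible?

From the feasible point (257/13, -291/13), moving in the direction (-1, 7) keeps every constraint satisfied while P decreases without bound.

unbounded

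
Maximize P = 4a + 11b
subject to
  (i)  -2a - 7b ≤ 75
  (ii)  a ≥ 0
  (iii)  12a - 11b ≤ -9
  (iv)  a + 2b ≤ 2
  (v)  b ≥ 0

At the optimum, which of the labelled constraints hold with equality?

Corner points and P = 4a + 11b:
  (0, 9/11) → P = 9
  (0, 1) → P = 11
  (4/35, 33/35) → P = 379/35

The maximum is at (0, 1). Substituting into each constraint, equality holds for (ii) and (iv); the remaining constraints have slack.

(ii) and (iv)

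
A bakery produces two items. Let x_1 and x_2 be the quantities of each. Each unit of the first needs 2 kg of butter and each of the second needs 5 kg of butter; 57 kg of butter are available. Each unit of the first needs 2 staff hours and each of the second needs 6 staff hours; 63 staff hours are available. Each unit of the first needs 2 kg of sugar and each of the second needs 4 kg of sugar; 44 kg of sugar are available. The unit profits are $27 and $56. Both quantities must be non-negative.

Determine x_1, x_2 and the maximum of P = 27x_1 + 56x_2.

x_1 = 3, x_2 = 19/2, maximum P = 613

Feasible corners and P = 27x_1 + 56x_2:
  (0, 0) → P = 0
  (0, 21/2) → P = 588
  (22, 0) → P = 594
  (3, 19/2) → P = 613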